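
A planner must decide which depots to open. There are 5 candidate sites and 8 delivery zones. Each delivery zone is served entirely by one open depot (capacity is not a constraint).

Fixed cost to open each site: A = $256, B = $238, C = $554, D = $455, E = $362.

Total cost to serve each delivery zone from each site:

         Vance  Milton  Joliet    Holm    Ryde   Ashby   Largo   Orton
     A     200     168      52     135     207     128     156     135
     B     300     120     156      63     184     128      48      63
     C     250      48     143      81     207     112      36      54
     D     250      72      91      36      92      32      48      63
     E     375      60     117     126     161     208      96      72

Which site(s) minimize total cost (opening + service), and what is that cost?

Open D only; minimum total cost 1139.

For any fixed open set, each delivery zone goes to its cheapest open site; total = fixed + service.
{D}: Vance→D 250, Milton→D 72, Joliet→D 91, Holm→D 36, Ryde→D 92, Ashby→D 32, Largo→D 48, Orton→D 63. Service 684; fixed 455; total 1139.
{B}: service 1062 + fixed 238 = 1300
{A, D}: service 595 + fixed 711 = 1306
{A, B, C, D, E}: Vance→A 200, Milton→C 48, Joliet→A 52, Holm→D 36, Ryde→D 92, Ashby→D 32, Largo→C 36, Orton→C 54. Service 550; fixed 1865; total 2415.
No other subset beats 1139.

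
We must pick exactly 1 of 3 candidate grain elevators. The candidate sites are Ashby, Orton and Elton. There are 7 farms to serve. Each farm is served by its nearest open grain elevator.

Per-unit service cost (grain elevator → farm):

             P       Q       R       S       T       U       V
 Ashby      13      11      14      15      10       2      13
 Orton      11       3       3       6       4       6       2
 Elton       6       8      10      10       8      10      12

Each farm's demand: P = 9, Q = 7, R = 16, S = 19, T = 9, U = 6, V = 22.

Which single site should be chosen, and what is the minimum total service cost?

With exactly 1 open, each farm uses its cheapest among the chosen.
{Orton}: P→Orton 11·9=99, Q→Orton 3·7=21, R→Orton 3·16=48, S→Orton 6·19=114, T→Orton 4·9=36, U→Orton 6·6=36, V→Orton 2·22=44. Service cost 398.
{Elton}: service cost 856
{Ashby}: service cost 1091
Among all 3 size-1 choices, {Orton} is lowest.

Choose Orton only; total service cost 398.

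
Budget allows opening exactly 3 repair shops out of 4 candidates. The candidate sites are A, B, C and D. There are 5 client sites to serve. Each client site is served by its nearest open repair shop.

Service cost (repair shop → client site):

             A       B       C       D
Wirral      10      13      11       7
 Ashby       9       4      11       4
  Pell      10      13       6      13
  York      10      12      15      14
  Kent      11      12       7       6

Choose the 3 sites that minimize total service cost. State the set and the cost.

Choose A, C and D; total service cost 33.

With exactly 3 open, each client site uses its cheapest among the chosen.
{A, C, D}: Wirral→D 7, Ashby→D 4, Pell→C 6, York→A 10, Kent→D 6. Service cost 33.
{B, C, D}: service cost 35
{A, B, C}: service cost 37
Among all 4 size-3 choices, {A, C, D} is lowest.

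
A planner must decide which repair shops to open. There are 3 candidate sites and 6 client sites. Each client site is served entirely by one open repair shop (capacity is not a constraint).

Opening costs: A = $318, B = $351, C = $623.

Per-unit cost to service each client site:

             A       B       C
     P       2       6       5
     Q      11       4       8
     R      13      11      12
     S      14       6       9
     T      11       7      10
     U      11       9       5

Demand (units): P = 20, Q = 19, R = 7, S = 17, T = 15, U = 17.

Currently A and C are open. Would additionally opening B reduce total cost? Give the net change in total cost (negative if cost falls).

No — net change +172 (cost rises by 172).

Current service cost with {A, C}: 664.
Adding B: each client site re-picks its cheapest; new service cost 485, saving 179.
Extra fixed cost: 351. Net change = 351 − 179 = 172.
(Totals: 1605 → 1777.)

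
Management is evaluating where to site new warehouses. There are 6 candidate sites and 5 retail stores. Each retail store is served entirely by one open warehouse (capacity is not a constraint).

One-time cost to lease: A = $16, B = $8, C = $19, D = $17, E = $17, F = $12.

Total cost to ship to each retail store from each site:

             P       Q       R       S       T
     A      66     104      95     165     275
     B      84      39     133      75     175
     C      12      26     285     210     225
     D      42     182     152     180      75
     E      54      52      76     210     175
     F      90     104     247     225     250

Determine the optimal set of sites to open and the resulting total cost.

Open B, C, D and E; minimum total cost 325.

For any fixed open set, each retail store goes to its cheapest open site; total = fixed + service.
{B, C, D, E}: P→C 12, Q→C 26, R→E 76, S→B 75, T→D 75. Service 264; fixed 61; total 325.
{B, C, D, E, F}: service 264 + fixed 73 = 337
{A, B, C, D, E}: service 264 + fixed 77 = 341
{A, B, C, D, E, F}: service 264 + fixed 89 = 353
No other subset beats 325.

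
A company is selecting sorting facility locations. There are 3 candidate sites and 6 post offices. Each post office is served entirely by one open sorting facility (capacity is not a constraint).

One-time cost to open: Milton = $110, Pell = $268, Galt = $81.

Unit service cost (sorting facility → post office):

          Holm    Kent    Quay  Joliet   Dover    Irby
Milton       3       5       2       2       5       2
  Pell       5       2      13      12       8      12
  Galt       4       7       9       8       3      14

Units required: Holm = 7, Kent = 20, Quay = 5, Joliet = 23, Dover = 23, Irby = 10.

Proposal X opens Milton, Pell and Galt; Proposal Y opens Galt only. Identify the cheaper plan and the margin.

Proposal X: {Milton, Pell, Galt}: Holm→Milton 3·7=21, Kent→Pell 2·20=40, Quay→Milton 2·5=10, Joliet→Milton 2·23=46, Dover→Galt 3·23=69, Irby→Milton 2·10=20. Service 206; fixed 459; total 665.
Proposal Y: {Galt}: Holm→Galt 4·7=28, Kent→Galt 7·20=140, Quay→Galt 9·5=45, Joliet→Galt 8·23=184, Dover→Galt 3·23=69, Irby→Galt 14·10=140. Service 606; fixed 81; total 687.
Difference: |665 − 687| = 22.

Proposal X is cheaper by 22.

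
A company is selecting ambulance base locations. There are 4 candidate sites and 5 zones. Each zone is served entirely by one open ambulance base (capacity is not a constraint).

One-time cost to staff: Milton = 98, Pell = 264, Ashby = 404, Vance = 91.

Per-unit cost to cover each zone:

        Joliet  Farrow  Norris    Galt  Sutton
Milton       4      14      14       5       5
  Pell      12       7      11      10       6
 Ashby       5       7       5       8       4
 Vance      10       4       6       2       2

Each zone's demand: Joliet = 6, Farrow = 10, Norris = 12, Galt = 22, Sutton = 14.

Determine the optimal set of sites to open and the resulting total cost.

Open Vance only; minimum total cost 335.

For any fixed open set, each zone goes to its cheapest open site; total = fixed + service.
{Vance}: Joliet→Vance 10·6=60, Farrow→Vance 4·10=40, Norris→Vance 6·12=72, Galt→Vance 2·22=44, Sutton→Vance 2·14=28. Service 244; fixed 91; total 335.
{Milton, Vance}: service 208 + fixed 189 = 397
{Pell, Vance}: Joliet→Vance 10·6=60, Farrow→Vance 4·10=40, Norris→Vance 6·12=72, Galt→Vance 2·22=44, Sutton→Vance 2·14=28. Service 244; fixed 355; total 599.
{Milton, Pell, Ashby, Vance}: Joliet→Milton 4·6=24, Farrow→Vance 4·10=40, Norris→Ashby 5·12=60, Galt→Vance 2·22=44, Sutton→Vance 2·14=28. Service 196; fixed 857; total 1053.
No other subset beats 335.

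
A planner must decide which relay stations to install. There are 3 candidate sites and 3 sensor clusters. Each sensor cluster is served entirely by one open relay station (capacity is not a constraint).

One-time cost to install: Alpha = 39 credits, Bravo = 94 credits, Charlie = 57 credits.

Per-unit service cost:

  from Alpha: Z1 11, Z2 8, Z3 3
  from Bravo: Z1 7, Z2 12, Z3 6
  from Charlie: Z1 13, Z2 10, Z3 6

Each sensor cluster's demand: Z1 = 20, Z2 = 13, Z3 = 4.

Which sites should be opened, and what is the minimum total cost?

For any fixed open set, each sensor cluster goes to its cheapest open site; total = fixed + service.
{Alpha}: Z1→Alpha 11·20=220, Z2→Alpha 8·13=104, Z3→Alpha 3·4=12. Service 336; fixed 39; total 375.
{Alpha, Bravo}: service 256 + fixed 133 = 389
{Bravo}: service 320 + fixed 94 = 414
{Alpha, Bravo, Charlie}: Z1→Bravo 7·20=140, Z2→Alpha 8·13=104, Z3→Alpha 3·4=12. Service 256; fixed 190; total 446.
No other subset beats 375.

Open Alpha only; minimum total cost 375.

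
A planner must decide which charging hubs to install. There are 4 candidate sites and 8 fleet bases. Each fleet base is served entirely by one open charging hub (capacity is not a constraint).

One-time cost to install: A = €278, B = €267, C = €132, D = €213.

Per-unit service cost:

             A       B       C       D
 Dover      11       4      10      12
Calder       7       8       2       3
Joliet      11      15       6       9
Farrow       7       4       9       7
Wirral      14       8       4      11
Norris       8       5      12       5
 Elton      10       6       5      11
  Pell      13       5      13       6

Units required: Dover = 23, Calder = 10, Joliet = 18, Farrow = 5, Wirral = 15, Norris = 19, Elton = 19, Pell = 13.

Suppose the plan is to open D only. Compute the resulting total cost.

Total cost: 1263

Each fleet base is assigned to its cheapest site among the open ones.
{D}: Dover→D 12·23=276, Calder→D 3·10=30, Joliet→D 9·18=162, Farrow→D 7·5=35, Wirral→D 11·15=165, Norris→D 5·19=95, Elton→D 11·19=209, Pell→D 6·13=78. Service 1050; fixed 213; total 1263.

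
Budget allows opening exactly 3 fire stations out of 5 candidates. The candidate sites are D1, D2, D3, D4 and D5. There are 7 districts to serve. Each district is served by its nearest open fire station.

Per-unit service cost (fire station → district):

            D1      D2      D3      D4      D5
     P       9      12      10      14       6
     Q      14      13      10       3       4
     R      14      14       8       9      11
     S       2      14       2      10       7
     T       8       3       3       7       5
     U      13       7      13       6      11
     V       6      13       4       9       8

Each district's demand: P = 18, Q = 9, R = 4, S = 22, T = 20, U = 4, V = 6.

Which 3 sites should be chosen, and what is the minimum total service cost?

With exactly 3 open, each district uses its cheapest among the chosen.
{D3, D4, D5}: P→D5 6·18=108, Q→D4 3·9=27, R→D3 8·4=32, S→D3 2·22=44, T→D3 3·20=60, U→D4 6·4=24, V→D3 4·6=24. Service cost 319.
{D2, D3, D5}: service cost 332
{D1, D3, D5}: service cost 348
Among all 10 size-3 choices, {D3, D4, D5} is lowest.

Choose D3, D4 and D5; total service cost 319.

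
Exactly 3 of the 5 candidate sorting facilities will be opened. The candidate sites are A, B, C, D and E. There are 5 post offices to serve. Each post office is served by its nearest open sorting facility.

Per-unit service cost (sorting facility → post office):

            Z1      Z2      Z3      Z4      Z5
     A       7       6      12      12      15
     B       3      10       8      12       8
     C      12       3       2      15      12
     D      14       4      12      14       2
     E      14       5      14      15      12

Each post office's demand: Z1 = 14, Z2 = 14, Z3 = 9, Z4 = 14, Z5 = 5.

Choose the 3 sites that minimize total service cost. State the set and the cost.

With exactly 3 open, each post office uses its cheapest among the chosen.
{B, C, D}: Z1→B 3·14=42, Z2→C 3·14=42, Z3→C 2·9=18, Z4→B 12·14=168, Z5→D 2·5=10. Service cost 280.
{A, B, C}: service cost 310
{B, C, E}: service cost 310
Among all 10 size-3 choices, {B, C, D} is lowest.

Choose B, C and D; total service cost 280.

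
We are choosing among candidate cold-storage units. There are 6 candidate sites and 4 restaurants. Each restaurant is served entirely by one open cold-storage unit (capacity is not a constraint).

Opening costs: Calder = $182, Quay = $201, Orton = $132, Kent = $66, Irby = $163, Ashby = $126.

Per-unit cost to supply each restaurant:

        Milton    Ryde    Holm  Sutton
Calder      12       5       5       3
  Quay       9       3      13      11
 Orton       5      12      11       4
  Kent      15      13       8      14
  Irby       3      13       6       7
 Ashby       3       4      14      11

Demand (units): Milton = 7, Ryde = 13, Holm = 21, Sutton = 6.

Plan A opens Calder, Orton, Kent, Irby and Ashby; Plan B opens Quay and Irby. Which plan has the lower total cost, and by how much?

Plan B is cheaper by 273.

Plan A: {Calder, Orton, Kent, Irby, Ashby}: Milton→Irby 3·7=21, Ryde→Ashby 4·13=52, Holm→Calder 5·21=105, Sutton→Calder 3·6=18. Service 196; fixed 669; total 865.
Plan B: {Quay, Irby}: Milton→Irby 3·7=21, Ryde→Quay 3·13=39, Holm→Irby 6·21=126, Sutton→Irby 7·6=42. Service 228; fixed 364; total 592.
Difference: |865 − 592| = 273.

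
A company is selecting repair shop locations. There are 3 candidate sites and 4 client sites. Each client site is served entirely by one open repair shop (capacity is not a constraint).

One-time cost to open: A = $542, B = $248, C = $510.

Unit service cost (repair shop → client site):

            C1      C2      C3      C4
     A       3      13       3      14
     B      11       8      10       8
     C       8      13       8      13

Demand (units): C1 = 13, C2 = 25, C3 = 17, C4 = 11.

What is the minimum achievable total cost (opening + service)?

For any fixed open set, each client site goes to its cheapest open site; total = fixed + service.
{B}: C1→B 11·13=143, C2→B 8·25=200, C3→B 10·17=170, C4→B 8·11=88. Service 601; fixed 248; total 849.
{A}: C1→A 3·13=39, C2→A 13·25=325, C3→A 3·17=51, C4→A 14·11=154. Service 569; fixed 542; total 1111.
{A, B}: service 378 + fixed 790 = 1168
{A, B, C}: C1→A 3·13=39, C2→B 8·25=200, C3→A 3·17=51, C4→B 8·11=88. Service 378; fixed 1300; total 1678.
No other subset beats 849.

Minimum total cost: 849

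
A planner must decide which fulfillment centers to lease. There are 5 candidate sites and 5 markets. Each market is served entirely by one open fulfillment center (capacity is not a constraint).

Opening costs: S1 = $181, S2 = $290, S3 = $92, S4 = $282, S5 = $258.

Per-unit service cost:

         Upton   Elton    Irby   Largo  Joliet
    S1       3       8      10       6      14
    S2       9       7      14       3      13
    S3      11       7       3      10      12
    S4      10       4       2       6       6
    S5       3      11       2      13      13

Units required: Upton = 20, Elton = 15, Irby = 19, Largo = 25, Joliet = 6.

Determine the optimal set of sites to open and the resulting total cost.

Open S1 and S3; minimum total cost 717.

For any fixed open set, each market goes to its cheapest open site; total = fixed + service.
{S1, S3}: Upton→S1 3·20=60, Elton→S3 7·15=105, Irby→S3 3·19=57, Largo→S1 6·25=150, Joliet→S3 12·6=72. Service 444; fixed 273; total 717.
{S4}: Upton→S4 10·20=200, Elton→S4 4·15=60, Irby→S4 2·19=38, Largo→S4 6·25=150, Joliet→S4 6·6=36. Service 484; fixed 282; total 766.
{S1}: service 604 + fixed 181 = 785
{S1, S2, S3, S4, S5}: service 269 + fixed 1103 = 1372
No other subset beats 717.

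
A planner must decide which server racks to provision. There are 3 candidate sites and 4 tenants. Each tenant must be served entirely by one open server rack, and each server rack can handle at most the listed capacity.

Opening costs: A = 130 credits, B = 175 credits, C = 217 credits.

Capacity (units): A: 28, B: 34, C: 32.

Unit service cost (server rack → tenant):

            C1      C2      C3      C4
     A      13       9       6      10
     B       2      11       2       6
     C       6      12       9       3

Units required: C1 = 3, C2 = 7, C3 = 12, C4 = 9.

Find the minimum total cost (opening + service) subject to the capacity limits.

Minimum total cost: 336

Open {B}: C1→B 2·3=6, C2→B 11·7=77, C3→B 2·12=24, C4→B 6·9=54.
Loads: B carries 31/34. Service 161; fixed 175; total 336.
Next best feasible plan costs 452.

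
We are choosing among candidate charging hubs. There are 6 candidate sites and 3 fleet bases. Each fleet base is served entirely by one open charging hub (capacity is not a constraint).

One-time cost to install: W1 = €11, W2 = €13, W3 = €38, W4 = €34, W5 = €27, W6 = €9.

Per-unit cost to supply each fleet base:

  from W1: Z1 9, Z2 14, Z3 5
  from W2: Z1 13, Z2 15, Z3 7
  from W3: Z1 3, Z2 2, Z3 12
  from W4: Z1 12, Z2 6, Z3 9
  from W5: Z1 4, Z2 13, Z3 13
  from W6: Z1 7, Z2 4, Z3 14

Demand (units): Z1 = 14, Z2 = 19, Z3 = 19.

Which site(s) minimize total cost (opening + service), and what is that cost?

For any fixed open set, each fleet base goes to its cheapest open site; total = fixed + service.
{W1, W3}: Z1→W3 3·14=42, Z2→W3 2·19=38, Z3→W1 5·19=95. Service 175; fixed 49; total 224.
{W1, W3, W6}: Z1→W3 3·14=42, Z2→W3 2·19=38, Z3→W1 5·19=95. Service 175; fixed 58; total 233.
{W1, W2, W3}: service 175 + fixed 62 = 237
{W1, W2, W3, W4, W5, W6}: service 175 + fixed 132 = 307
No other subset beats 224.

Open W1 and W3; minimum total cost 224.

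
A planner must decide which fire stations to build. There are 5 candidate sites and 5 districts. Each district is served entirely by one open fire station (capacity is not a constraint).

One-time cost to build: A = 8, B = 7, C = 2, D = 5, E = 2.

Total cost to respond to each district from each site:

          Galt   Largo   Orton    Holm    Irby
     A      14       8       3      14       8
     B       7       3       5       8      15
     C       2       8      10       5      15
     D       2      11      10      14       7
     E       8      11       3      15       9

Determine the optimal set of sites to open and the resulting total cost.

Open C and E; minimum total cost 31.

For any fixed open set, each district goes to its cheapest open site; total = fixed + service.
{C, E}: Galt→C 2, Largo→C 8, Orton→E 3, Holm→C 5, Irby→E 9. Service 27; fixed 4; total 31.
{B, C, E}: service 22 + fixed 11 = 33
{C, D, E}: service 25 + fixed 9 = 34
{A, B, C, D, E}: service 20 + fixed 24 = 44
No other subset beats 31.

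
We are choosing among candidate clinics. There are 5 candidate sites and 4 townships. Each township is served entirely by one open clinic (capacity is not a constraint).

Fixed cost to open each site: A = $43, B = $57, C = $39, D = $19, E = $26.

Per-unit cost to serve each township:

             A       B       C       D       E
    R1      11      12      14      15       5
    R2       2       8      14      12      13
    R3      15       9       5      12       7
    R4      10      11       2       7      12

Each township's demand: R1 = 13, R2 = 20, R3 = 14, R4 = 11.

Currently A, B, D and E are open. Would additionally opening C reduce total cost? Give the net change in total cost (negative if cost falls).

Yes — net change −44 (cost falls by 44).

Current service cost with {A, B, D, E}: 280.
Adding C: each township re-picks its cheapest; new service cost 197, saving 83.
Extra fixed cost: 39. Net change = 39 − 83 = -44.
(Totals: 425 → 381.)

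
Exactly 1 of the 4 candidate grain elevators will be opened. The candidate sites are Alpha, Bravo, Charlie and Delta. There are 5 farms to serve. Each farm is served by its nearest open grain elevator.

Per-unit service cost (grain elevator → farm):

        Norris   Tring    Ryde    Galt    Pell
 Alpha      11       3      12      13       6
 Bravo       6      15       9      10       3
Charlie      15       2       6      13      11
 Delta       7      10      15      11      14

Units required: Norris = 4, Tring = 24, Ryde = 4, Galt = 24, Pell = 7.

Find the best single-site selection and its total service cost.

Choose Alpha only; total service cost 518.

With exactly 1 open, each farm uses its cheapest among the chosen.
{Alpha}: Norris→Alpha 11·4=44, Tring→Alpha 3·24=72, Ryde→Alpha 12·4=48, Galt→Alpha 13·24=312, Pell→Alpha 6·7=42. Service cost 518.
{Charlie}: service cost 521
{Bravo}: service cost 681
Among all 4 size-1 choices, {Alpha} is lowest.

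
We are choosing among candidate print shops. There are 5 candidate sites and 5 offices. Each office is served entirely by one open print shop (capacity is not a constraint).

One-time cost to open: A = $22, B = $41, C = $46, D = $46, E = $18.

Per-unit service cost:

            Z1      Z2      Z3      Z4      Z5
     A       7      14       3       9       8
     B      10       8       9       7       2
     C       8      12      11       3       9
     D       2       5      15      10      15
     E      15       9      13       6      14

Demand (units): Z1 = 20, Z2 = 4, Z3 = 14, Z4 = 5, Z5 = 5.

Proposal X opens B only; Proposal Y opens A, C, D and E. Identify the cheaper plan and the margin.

Proposal X: {B}: Z1→B 10·20=200, Z2→B 8·4=32, Z3→B 9·14=126, Z4→B 7·5=35, Z5→B 2·5=10. Service 403; fixed 41; total 444.
Proposal Y: {A, C, D, E}: Z1→D 2·20=40, Z2→D 5·4=20, Z3→A 3·14=42, Z4→C 3·5=15, Z5→A 8·5=40. Service 157; fixed 132; total 289.
Difference: |444 − 289| = 155.

Proposal Y is cheaper by 155.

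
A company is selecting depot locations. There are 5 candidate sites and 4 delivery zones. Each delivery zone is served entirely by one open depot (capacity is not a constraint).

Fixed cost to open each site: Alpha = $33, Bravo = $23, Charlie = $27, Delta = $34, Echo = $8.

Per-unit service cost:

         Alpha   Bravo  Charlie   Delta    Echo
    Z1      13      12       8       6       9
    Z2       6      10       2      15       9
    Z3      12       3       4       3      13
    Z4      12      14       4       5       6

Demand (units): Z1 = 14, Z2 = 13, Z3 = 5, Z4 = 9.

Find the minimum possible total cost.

Minimum total cost: 221

For any fixed open set, each delivery zone goes to its cheapest open site; total = fixed + service.
{Charlie}: Z1→Charlie 8·14=112, Z2→Charlie 2·13=26, Z3→Charlie 4·5=20, Z4→Charlie 4·9=36. Service 194; fixed 27; total 221.
{Charlie, Delta}: Z1→Delta 6·14=84, Z2→Charlie 2·13=26, Z3→Delta 3·5=15, Z4→Charlie 4·9=36. Service 161; fixed 61; total 222.
{Charlie, Echo}: service 194 + fixed 35 = 229
{Alpha, Bravo, Charlie, Delta, Echo}: service 161 + fixed 125 = 286
No other subset beats 221.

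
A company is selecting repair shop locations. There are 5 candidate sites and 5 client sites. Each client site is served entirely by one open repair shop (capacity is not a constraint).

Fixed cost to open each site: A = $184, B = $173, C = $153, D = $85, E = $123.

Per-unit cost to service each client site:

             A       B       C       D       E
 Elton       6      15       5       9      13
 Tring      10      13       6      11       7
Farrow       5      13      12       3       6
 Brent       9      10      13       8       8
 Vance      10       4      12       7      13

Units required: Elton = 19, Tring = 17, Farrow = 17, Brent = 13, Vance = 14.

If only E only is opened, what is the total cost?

Each client site is assigned to its cheapest site among the open ones.
{E}: Elton→E 13·19=247, Tring→E 7·17=119, Farrow→E 6·17=102, Brent→E 8·13=104, Vance→E 13·14=182. Service 754; fixed 123; total 877.

Total cost: 877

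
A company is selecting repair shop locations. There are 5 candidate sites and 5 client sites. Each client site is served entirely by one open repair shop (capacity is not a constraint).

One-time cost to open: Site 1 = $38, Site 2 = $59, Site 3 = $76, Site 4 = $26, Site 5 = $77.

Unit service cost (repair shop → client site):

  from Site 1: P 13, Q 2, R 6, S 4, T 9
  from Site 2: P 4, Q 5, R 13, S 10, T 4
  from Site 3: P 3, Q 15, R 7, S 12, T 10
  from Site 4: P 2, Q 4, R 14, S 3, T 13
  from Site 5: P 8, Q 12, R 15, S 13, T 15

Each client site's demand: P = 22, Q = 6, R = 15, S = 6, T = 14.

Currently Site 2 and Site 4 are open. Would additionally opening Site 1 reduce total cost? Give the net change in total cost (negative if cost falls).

Yes — net change −79 (cost falls by 79).

Current service cost with {Site 2, Site 4}: 337.
Adding Site 1: each client site re-picks its cheapest; new service cost 220, saving 117.
Extra fixed cost: 38. Net change = 38 − 117 = -79.
(Totals: 422 → 343.)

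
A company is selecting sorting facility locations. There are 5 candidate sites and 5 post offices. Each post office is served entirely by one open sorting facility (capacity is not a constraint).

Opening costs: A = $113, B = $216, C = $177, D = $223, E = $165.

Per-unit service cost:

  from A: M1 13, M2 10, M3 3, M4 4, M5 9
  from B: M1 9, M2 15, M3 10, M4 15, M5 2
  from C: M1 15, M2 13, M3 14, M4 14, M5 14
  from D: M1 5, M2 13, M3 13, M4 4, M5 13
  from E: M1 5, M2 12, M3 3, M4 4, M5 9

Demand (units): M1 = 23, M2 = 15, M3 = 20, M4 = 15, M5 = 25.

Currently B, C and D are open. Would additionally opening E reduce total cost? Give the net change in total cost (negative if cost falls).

Current service cost with {B, C, D}: 620.
Adding E: each post office re-picks its cheapest; new service cost 465, saving 155.
Extra fixed cost: 165. Net change = 165 − 155 = 10.
(Totals: 1236 → 1246.)

No — net change +10 (cost rises by 10).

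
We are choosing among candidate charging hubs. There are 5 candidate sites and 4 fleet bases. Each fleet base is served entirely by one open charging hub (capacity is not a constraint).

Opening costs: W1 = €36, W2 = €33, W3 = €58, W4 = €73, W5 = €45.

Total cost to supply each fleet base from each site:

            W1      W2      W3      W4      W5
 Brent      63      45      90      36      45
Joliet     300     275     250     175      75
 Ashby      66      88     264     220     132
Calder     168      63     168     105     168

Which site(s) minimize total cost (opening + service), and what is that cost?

For any fixed open set, each fleet base goes to its cheapest open site; total = fixed + service.
{W2, W5}: Brent→W2 45, Joliet→W5 75, Ashby→W2 88, Calder→W2 63. Service 271; fixed 78; total 349.
{W1, W2, W5}: service 249 + fixed 114 = 363
{W2, W3, W5}: service 271 + fixed 136 = 407
{W1, W2, W3, W4, W5}: service 240 + fixed 245 = 485
No other subset beats 349.

Open W2 and W5; minimum total cost 349.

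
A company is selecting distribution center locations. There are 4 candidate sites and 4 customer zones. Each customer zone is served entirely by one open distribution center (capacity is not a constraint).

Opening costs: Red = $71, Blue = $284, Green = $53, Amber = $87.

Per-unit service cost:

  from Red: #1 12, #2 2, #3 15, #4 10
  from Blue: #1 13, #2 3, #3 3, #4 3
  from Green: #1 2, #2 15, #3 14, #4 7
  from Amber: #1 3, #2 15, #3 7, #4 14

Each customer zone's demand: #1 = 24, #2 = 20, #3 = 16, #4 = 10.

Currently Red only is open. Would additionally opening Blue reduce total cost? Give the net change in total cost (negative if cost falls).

Current service cost with {Red}: 668.
Adding Blue: each customer zone re-picks its cheapest; new service cost 406, saving 262.
Extra fixed cost: 284. Net change = 284 − 262 = 22.
(Totals: 739 → 761.)

No — net change +22 (cost rises by 22).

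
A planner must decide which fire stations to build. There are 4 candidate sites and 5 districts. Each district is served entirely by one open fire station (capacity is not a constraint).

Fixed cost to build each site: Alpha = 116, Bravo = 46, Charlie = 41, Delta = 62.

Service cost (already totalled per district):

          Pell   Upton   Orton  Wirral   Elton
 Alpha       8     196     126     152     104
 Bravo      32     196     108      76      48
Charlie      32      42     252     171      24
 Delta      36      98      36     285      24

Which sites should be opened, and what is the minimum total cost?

Open Bravo, Charlie and Delta; minimum total cost 359.

For any fixed open set, each district goes to its cheapest open site; total = fixed + service.
{Bravo, Charlie, Delta}: Pell→Bravo 32, Upton→Charlie 42, Orton→Delta 36, Wirral→Bravo 76, Elton→Charlie 24. Service 210; fixed 149; total 359.
{Bravo, Charlie}: service 282 + fixed 87 = 369
{Bravo, Delta}: service 266 + fixed 108 = 374
{Alpha, Bravo, Charlie, Delta}: Pell→Alpha 8, Upton→Charlie 42, Orton→Delta 36, Wirral→Bravo 76, Elton→Charlie 24. Service 186; fixed 265; total 451.
No other subset beats 359.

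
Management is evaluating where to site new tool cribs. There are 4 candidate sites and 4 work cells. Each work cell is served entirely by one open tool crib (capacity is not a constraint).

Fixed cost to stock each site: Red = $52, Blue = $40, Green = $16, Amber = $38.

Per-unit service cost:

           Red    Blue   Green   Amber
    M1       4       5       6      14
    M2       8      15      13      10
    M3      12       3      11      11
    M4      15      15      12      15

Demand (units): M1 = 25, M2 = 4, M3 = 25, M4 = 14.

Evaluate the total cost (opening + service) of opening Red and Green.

Each work cell is assigned to its cheapest site among the open ones.
{Red, Green}: M1→Red 4·25=100, M2→Red 8·4=32, M3→Green 11·25=275, M4→Green 12·14=168. Service 575; fixed 68; total 643.

Total cost: 643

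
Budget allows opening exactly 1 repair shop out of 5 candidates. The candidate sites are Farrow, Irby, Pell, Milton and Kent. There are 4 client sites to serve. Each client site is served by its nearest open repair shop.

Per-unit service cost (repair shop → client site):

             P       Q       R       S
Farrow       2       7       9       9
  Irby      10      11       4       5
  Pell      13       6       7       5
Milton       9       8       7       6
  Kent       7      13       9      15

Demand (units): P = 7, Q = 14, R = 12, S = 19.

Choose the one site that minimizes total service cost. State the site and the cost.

With exactly 1 open, each client site uses its cheapest among the chosen.
{Pell}: P→Pell 13·7=91, Q→Pell 6·14=84, R→Pell 7·12=84, S→Pell 5·19=95. Service cost 354.
{Irby}: service cost 367
{Milton}: service cost 373
Among all 5 size-1 choices, {Pell} is lowest.

Choose Pell only; total service cost 354.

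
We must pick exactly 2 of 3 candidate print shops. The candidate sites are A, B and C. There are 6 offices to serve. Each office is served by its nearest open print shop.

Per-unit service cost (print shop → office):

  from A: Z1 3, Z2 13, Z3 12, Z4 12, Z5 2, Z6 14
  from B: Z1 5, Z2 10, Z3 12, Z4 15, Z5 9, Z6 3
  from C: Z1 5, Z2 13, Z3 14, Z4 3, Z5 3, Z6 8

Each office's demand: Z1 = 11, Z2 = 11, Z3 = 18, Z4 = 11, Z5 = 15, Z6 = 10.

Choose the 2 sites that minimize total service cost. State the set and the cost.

Choose B and C; total service cost 489.

With exactly 2 open, each office uses its cheapest among the chosen.
{B, C}: Z1→B 5·11=55, Z2→B 10·11=110, Z3→B 12·18=216, Z4→C 3·11=33, Z5→C 3·15=45, Z6→B 3·10=30. Service cost 489.
{A, C}: service cost 535
{A, B}: service cost 551
Among all 3 size-2 choices, {B, C} is lowest.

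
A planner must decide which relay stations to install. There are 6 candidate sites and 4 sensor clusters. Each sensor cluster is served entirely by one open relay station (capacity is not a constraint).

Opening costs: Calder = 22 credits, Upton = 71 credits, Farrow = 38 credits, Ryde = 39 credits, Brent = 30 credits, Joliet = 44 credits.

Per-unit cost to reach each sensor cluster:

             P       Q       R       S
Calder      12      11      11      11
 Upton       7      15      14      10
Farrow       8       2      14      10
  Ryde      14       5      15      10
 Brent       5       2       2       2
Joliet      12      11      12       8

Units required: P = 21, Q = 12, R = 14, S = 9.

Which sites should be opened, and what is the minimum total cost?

Open Brent only; minimum total cost 205.

For any fixed open set, each sensor cluster goes to its cheapest open site; total = fixed + service.
{Brent}: P→Brent 5·21=105, Q→Brent 2·12=24, R→Brent 2·14=28, S→Brent 2·9=18. Service 175; fixed 30; total 205.
{Calder, Brent}: service 175 + fixed 52 = 227
{Farrow, Brent}: P→Brent 5·21=105, Q→Farrow 2·12=24, R→Brent 2·14=28, S→Brent 2·9=18. Service 175; fixed 68; total 243.
{Calder, Upton, Farrow, Ryde, Brent, Joliet}: P→Brent 5·21=105, Q→Farrow 2·12=24, R→Brent 2·14=28, S→Brent 2·9=18. Service 175; fixed 244; total 419.
No other subset beats 205.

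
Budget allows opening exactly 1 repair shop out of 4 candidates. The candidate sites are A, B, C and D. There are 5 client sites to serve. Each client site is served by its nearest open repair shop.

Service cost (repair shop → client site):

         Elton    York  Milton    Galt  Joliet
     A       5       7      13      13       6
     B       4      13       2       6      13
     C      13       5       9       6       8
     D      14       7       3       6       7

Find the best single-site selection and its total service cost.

Choose D only; total service cost 37.

With exactly 1 open, each client site uses its cheapest among the chosen.
{D}: Elton→D 14, York→D 7, Milton→D 3, Galt→D 6, Joliet→D 7. Service cost 37.
{B}: service cost 38
{C}: service cost 41
Among all 4 size-1 choices, {D} is lowest.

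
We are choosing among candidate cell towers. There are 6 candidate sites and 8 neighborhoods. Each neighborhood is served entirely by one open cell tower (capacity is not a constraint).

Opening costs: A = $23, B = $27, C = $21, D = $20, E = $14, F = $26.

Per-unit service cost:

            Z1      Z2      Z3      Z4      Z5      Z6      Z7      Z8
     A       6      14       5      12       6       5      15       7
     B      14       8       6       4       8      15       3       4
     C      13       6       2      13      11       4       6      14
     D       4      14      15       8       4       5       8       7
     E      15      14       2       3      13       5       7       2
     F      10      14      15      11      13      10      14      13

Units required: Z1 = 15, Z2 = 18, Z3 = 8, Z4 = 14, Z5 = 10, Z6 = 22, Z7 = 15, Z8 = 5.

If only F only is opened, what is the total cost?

Total cost: 1327

Each neighborhood is assigned to its cheapest site among the open ones.
{F}: Z1→F 10·15=150, Z2→F 14·18=252, Z3→F 15·8=120, Z4→F 11·14=154, Z5→F 13·10=130, Z6→F 10·22=220, Z7→F 14·15=210, Z8→F 13·5=65. Service 1301; fixed 26; total 1327.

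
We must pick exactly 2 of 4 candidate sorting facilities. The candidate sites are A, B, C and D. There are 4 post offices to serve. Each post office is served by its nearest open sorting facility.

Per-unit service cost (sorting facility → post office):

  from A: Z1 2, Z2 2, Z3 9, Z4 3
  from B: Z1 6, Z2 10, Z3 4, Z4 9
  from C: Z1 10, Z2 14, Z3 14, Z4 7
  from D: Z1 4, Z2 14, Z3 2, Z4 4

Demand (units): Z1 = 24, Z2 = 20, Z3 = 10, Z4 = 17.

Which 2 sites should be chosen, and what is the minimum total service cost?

Choose A and D; total service cost 159.

With exactly 2 open, each post office uses its cheapest among the chosen.
{A, D}: Z1→A 2·24=48, Z2→A 2·20=40, Z3→D 2·10=20, Z4→A 3·17=51. Service cost 159.
{A, B}: service cost 179
{A, C}: service cost 229
Among all 6 size-2 choices, {A, D} is lowest.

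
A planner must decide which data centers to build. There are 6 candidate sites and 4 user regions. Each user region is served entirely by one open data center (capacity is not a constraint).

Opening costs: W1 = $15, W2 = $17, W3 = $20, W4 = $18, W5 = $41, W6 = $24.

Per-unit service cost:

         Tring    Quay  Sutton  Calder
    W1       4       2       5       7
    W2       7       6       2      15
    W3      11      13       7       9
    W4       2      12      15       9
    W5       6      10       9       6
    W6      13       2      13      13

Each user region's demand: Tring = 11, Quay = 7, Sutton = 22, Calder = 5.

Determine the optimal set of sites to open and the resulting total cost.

For any fixed open set, each user region goes to its cheapest open site; total = fixed + service.
{W1, W2, W4}: Tring→W4 2·11=22, Quay→W1 2·7=14, Sutton→W2 2·22=44, Calder→W1 7·5=35. Service 115; fixed 50; total 165.
{W1, W2}: Tring→W1 4·11=44, Quay→W1 2·7=14, Sutton→W2 2·22=44, Calder→W1 7·5=35. Service 137; fixed 32; total 169.
{W2, W4, W6}: Tring→W4 2·11=22, Quay→W6 2·7=14, Sutton→W2 2·22=44, Calder→W4 9·5=45. Service 125; fixed 59; total 184.
{W1, W2, W3, W4, W5, W6}: service 110 + fixed 135 = 245
No other subset beats 165.

Open W1, W2 and W4; minimum total cost 165.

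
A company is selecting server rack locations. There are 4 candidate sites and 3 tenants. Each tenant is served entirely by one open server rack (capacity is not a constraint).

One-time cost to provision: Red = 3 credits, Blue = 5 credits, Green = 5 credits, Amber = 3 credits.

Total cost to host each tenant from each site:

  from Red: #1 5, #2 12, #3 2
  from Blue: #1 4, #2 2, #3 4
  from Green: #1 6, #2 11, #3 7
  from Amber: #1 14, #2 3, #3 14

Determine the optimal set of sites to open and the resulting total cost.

For any fixed open set, each tenant goes to its cheapest open site; total = fixed + service.
{Blue}: #1→Blue 4, #2→Blue 2, #3→Blue 4. Service 10; fixed 5; total 15.
{Red, Blue}: #1→Blue 4, #2→Blue 2, #3→Red 2. Service 8; fixed 8; total 16.
{Red, Amber}: #1→Red 5, #2→Amber 3, #3→Red 2. Service 10; fixed 6; total 16.
{Red, Blue, Green, Amber}: service 8 + fixed 16 = 24
No other subset beats 15.

Open Blue only; minimum total cost 15.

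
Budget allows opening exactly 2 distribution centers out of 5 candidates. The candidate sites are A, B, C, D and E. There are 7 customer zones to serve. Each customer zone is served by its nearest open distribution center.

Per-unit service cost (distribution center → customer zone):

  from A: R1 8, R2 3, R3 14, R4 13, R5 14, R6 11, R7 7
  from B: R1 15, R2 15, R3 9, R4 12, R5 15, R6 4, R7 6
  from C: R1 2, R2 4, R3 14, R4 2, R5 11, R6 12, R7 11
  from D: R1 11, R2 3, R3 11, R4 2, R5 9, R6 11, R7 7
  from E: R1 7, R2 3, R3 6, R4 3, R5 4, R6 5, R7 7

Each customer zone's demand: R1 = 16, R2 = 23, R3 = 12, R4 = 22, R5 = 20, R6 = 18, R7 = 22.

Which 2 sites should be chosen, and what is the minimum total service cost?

With exactly 2 open, each customer zone uses its cheapest among the chosen.
{C, E}: R1→C 2·16=32, R2→E 3·23=69, R3→E 6·12=72, R4→C 2·22=44, R5→E 4·20=80, R6→E 5·18=90, R7→E 7·22=154. Service cost 541.
{B, E}: service cost 603
{D, E}: service cost 621
Among all 10 size-2 choices, {C, E} is lowest.

Choose C and E; total service cost 541.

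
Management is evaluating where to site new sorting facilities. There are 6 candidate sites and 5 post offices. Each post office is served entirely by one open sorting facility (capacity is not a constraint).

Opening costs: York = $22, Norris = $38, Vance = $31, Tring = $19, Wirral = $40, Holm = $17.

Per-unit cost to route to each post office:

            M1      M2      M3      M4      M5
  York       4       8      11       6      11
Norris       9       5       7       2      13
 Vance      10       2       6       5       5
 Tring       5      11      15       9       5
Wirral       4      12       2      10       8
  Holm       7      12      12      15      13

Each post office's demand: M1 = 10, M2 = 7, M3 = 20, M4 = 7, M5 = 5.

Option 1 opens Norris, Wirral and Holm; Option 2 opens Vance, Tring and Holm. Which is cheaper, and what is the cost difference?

Option 1 is cheaper by 47.

Option 1: {Norris, Wirral, Holm}: M1→Wirral 4·10=40, M2→Norris 5·7=35, M3→Wirral 2·20=40, M4→Norris 2·7=14, M5→Wirral 8·5=40. Service 169; fixed 95; total 264.
Option 2: {Vance, Tring, Holm}: M1→Tring 5·10=50, M2→Vance 2·7=14, M3→Vance 6·20=120, M4→Vance 5·7=35, M5→Vance 5·5=25. Service 244; fixed 67; total 311.
Difference: |264 − 311| = 47.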